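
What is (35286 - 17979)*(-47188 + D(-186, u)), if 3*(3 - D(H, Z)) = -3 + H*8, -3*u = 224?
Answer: -808029216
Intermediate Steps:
u = -224/3 (u = -⅓*224 = -224/3 ≈ -74.667)
D(H, Z) = 4 - 8*H/3 (D(H, Z) = 3 - (-3 + H*8)/3 = 3 - (-3 + 8*H)/3 = 3 + (1 - 8*H/3) = 4 - 8*H/3)
(35286 - 17979)*(-47188 + D(-186, u)) = (35286 - 17979)*(-47188 + (4 - 8/3*(-186))) = 17307*(-47188 + (4 + 496)) = 17307*(-47188 + 500) = 17307*(-46688) = -808029216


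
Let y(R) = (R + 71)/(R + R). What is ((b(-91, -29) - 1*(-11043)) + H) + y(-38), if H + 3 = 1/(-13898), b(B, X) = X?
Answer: 5814944009/528124 ≈ 11011.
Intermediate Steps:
y(R) = (71 + R)/(2*R) (y(R) = (71 + R)/((2*R)) = (71 + R)*(1/(2*R)) = (71 + R)/(2*R))
H = -41695/13898 (H = -3 + 1/(-13898) = -3 - 1/13898 = -41695/13898 ≈ -3.0001)
((b(-91, -29) - 1*(-11043)) + H) + y(-38) = ((-29 - 1*(-11043)) - 41695/13898) + (½)*(71 - 38)/(-38) = ((-29 + 11043) - 41695/13898) + (½)*(-1/38)*33 = (11014 - 41695/13898) - 33/76 = 153030877/13898 - 33/76 = 5814944009/528124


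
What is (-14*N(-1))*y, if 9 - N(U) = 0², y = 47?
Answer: -5922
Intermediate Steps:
N(U) = 9 (N(U) = 9 - 1*0² = 9 - 1*0 = 9 + 0 = 9)
(-14*N(-1))*y = -14*9*47 = -126*47 = -5922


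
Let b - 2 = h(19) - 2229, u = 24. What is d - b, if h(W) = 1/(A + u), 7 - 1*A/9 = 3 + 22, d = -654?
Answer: 217075/138 ≈ 1573.0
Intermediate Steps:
A = -162 (A = 63 - 9*(3 + 22) = 63 - 9*25 = 63 - 225 = -162)
h(W) = -1/138 (h(W) = 1/(-162 + 24) = 1/(-138) = -1/138)
b = -307327/138 (b = 2 + (-1/138 - 2229) = 2 - 307603/138 = -307327/138 ≈ -2227.0)
d - b = -654 - 1*(-307327/138) = -654 + 307327/138 = 217075/138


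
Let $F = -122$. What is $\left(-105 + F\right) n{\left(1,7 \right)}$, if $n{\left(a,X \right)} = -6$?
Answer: $1362$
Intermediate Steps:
$\left(-105 + F\right) n{\left(1,7 \right)} = \left(-105 - 122\right) \left(-6\right) = \left(-227\right) \left(-6\right) = 1362$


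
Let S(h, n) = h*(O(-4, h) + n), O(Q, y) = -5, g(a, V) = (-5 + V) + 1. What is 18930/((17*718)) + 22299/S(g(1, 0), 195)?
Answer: -128897397/4638280 ≈ -27.790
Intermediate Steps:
g(a, V) = -4 + V
S(h, n) = h*(-5 + n)
18930/((17*718)) + 22299/S(g(1, 0), 195) = 18930/((17*718)) + 22299/(((-4 + 0)*(-5 + 195))) = 18930/12206 + 22299/((-4*190)) = 18930*(1/12206) + 22299/(-760) = 9465/6103 + 22299*(-1/760) = 9465/6103 - 22299/760 = -128897397/4638280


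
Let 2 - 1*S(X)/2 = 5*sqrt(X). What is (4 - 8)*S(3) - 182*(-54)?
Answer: 9812 + 40*sqrt(3) ≈ 9881.3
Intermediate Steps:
S(X) = 4 - 10*sqrt(X)
(4 - 8)*S(3) - 182*(-54) = (4 - 8)*(4 - 10*sqrt(3)) - 182*(-54) = -4*(4 - 10*sqrt(3)) + 9828 = (-16 + 40*sqrt(3)) + 9828 = 9812 + 40*sqrt(3)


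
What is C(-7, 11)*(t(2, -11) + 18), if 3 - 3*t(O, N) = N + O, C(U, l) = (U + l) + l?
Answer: 330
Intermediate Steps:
C(U, l) = U + 2*l
t(O, N) = 1 - N/3 - O/3 (t(O, N) = 1 - (N + O)/3 = 1 + (-N/3 - O/3) = 1 - N/3 - O/3)
C(-7, 11)*(t(2, -11) + 18) = (-7 + 2*11)*((1 - ⅓*(-11) - ⅓*2) + 18) = (-7 + 22)*((1 + 11/3 - ⅔) + 18) = 15*(4 + 18) = 15*22 = 330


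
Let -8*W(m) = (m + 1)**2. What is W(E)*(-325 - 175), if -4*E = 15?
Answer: 15125/32 ≈ 472.66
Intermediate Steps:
E = -15/4 (E = -1/4*15 = -15/4 ≈ -3.7500)
W(m) = -(1 + m)**2/8 (W(m) = -(m + 1)**2/8 = -(1 + m)**2/8)
W(E)*(-325 - 175) = (-(1 - 15/4)**2/8)*(-325 - 175) = -(-11/4)**2/8*(-500) = -1/8*121/16*(-500) = -121/128*(-500) = 15125/32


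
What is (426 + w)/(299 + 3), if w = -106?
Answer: 160/151 ≈ 1.0596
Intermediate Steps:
(426 + w)/(299 + 3) = (426 - 106)/(299 + 3) = 320/302 = 320*(1/302) = 160/151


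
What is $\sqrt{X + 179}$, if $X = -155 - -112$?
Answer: $2 \sqrt{34} \approx 11.662$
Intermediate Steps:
$X = -43$ ($X = -155 + 112 = -43$)
$\sqrt{X + 179} = \sqrt{-43 + 179} = \sqrt{136} = 2 \sqrt{34}$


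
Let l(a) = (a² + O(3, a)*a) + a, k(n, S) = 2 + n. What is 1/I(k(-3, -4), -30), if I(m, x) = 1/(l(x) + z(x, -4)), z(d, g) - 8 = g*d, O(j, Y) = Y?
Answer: 1898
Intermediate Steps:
z(d, g) = 8 + d*g (z(d, g) = 8 + g*d = 8 + d*g)
l(a) = a + 2*a² (l(a) = (a² + a*a) + a = (a² + a²) + a = 2*a² + a = a + 2*a²)
I(m, x) = 1/(8 - 4*x + x*(1 + 2*x)) (I(m, x) = 1/(x*(1 + 2*x) + (8 + x*(-4))) = 1/(x*(1 + 2*x) + (8 - 4*x)) = 1/(8 - 4*x + x*(1 + 2*x)))
1/I(k(-3, -4), -30) = 1/(1/(8 - 3*(-30) + 2*(-30)²)) = 1/(1/(8 + 90 + 2*900)) = 1/(1/(8 + 90 + 1800)) = 1/(1/1898) = 1898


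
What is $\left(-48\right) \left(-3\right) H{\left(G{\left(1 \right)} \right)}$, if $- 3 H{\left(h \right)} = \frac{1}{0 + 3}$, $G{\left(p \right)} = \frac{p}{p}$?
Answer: $-16$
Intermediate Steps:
$G{\left(p \right)} = 1$
$H{\left(h \right)} = - \frac{1}{9}$ ($H{\left(h \right)} = - \frac{1}{3 \left(0 + 3\right)} = - \frac{1}{3 \cdot 3} = \left(- \frac{1}{3}\right) \frac{1}{3} = - \frac{1}{9}$)
$\left(-48\right) \left(-3\right) H{\left(G{\left(1 \right)} \right)} = \left(-48\right) \left(-3\right) \left(- \frac{1}{9}\right) = 144 \left(- \frac{1}{9}\right) = -16$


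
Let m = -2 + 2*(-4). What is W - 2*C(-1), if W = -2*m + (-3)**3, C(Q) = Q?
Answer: -5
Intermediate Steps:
m = -10 (m = -2 - 8 = -10)
W = -7 (W = -2*(-10) + (-3)**3 = 20 - 27 = -7)
W - 2*C(-1) = -7 - 2*(-1) = -7 + 2 = -5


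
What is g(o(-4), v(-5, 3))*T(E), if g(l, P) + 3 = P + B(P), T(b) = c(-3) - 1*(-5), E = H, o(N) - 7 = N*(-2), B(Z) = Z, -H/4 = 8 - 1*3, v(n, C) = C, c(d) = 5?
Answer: 30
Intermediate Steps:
H = -20 (H = -4*(8 - 1*3) = -4*(8 - 3) = -4*5 = -20)
o(N) = 7 - 2*N (o(N) = 7 + N*(-2) = 7 - 2*N)
E = -20
T(b) = 10 (T(b) = 5 - 1*(-5) = 5 + 5 = 10)
g(l, P) = -3 + 2*P (g(l, P) = -3 + (P + P) = -3 + 2*P)
g(o(-4), v(-5, 3))*T(E) = (-3 + 2*3)*10 = (-3 + 6)*10 = 3*10 = 30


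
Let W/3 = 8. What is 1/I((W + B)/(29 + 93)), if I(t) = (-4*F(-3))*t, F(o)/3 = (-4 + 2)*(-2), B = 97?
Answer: -61/2904 ≈ -0.021006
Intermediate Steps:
W = 24 (W = 3*8 = 24)
F(o) = 12 (F(o) = 3*((-4 + 2)*(-2)) = 3*(-2*(-2)) = 3*4 = 12)
I(t) = -48*t (I(t) = (-4*12)*t = -48*t)
1/I((W + B)/(29 + 93)) = 1/(-48*(24 + 97)/(29 + 93)) = 1/(-5808/122) = 1/(-48*121/122) = 1/(-2904/61) = -61/2904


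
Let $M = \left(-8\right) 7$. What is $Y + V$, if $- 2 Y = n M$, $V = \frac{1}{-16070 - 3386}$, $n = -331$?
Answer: $- \frac{180318209}{19456} \approx -9268.0$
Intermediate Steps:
$M = -56$
$V = - \frac{1}{19456}$ ($V = \frac{1}{-19456} = - \frac{1}{19456} \approx -5.1398 \cdot 10^{-5}$)
$Y = -9268$ ($Y = - \frac{\left(-331\right) \left(-56\right)}{2} = \left(- \frac{1}{2}\right) 18536 = -9268$)
$Y + V = -9268 - \frac{1}{19456} = - \frac{180318209}{19456}$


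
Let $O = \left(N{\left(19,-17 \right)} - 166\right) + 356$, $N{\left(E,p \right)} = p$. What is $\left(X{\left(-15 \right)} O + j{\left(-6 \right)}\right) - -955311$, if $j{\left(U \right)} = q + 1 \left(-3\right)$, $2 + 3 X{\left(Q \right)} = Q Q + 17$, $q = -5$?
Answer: $969143$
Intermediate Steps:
$X{\left(Q \right)} = 5 + \frac{Q^{2}}{3}$ ($X{\left(Q \right)} = - \frac{2}{3} + \frac{Q Q + 17}{3} = - \frac{2}{3} + \frac{Q^{2} + 17}{3} = - \frac{2}{3} + \frac{17 + Q^{2}}{3} = - \frac{2}{3} + \left(\frac{17}{3} + \frac{Q^{2}}{3}\right) = 5 + \frac{Q^{2}}{3}$)
$j{\left(U \right)} = -8$ ($j{\left(U \right)} = -5 + 1 \left(-3\right) = -5 - 3 = -8$)
$O = 173$ ($O = \left(-17 - 166\right) + 356 = -183 + 356 = 173$)
$\left(X{\left(-15 \right)} O + j{\left(-6 \right)}\right) - -955311 = \left(\left(5 + \frac{\left(-15\right)^{2}}{3}\right) 173 - 8\right) - -955311 = \left(\left(5 + \frac{1}{3} \cdot 225\right) 173 - 8\right) + 955311 = \left(\left(5 + 75\right) 173 - 8\right) + 955311 = \left(80 \cdot 173 - 8\right) + 955311 = \left(13840 - 8\right) + 955311 = 13832 + 955311 = 969143$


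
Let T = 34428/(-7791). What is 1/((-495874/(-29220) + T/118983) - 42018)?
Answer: -501608134790/21068058154222217 ≈ -2.3809e-5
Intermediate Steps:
T = -11476/2597 (T = 34428*(-1/7791) = -11476/2597 ≈ -4.4189)
1/((-495874/(-29220) + T/118983) - 42018) = 1/((-495874/(-29220) - 11476/2597/118983) - 42018) = 1/((-495874*(-1/29220) - 11476/2597*1/118983) - 42018) = 1/((247937/14610 - 11476/308998851) - 42018) = 1/(8512453384003/501608134790 - 42018) = 1/(-21068058154222217/501608134790) = -501608134790/21068058154222217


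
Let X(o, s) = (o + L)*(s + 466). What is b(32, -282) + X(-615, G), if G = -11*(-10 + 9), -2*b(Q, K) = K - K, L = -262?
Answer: -418329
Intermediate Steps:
b(Q, K) = 0 (b(Q, K) = -(K - K)/2 = -½*0 = 0)
G = 11 (G = -11*(-1) = 11)
X(o, s) = (-262 + o)*(466 + s) (X(o, s) = (o - 262)*(s + 466) = (-262 + o)*(466 + s))
b(32, -282) + X(-615, G) = 0 + (-122092 - 262*11 + 466*(-615) - 615*11) = 0 + (-122092 - 2882 - 286590 - 6765) = 0 - 418329 = -418329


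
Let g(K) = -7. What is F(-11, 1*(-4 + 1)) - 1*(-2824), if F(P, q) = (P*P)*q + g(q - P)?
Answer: 2454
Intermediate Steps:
F(P, q) = -7 + q*P² (F(P, q) = (P*P)*q - 7 = P²*q - 7 = q*P² - 7 = -7 + q*P²)
F(-11, 1*(-4 + 1)) - 1*(-2824) = (-7 + (1*(-4 + 1))*(-11)²) - 1*(-2824) = (-7 + (1*(-3))*121) + 2824 = (-7 - 3*121) + 2824 = (-7 - 363) + 2824 = -370 + 2824 = 2454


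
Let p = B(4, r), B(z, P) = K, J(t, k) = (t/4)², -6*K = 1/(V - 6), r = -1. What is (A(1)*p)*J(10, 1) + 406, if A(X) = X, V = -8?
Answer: 136441/336 ≈ 406.07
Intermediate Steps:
K = 1/84 (K = -1/(6*(-8 - 6)) = -⅙/(-14) = -⅙*(-1/14) = 1/84 ≈ 0.011905)
J(t, k) = t²/16 (J(t, k) = (t*(¼))² = (t/4)² = t²/16)
B(z, P) = 1/84
p = 1/84 ≈ 0.011905
(A(1)*p)*J(10, 1) + 406 = (1*(1/84))*((1/16)*10²) + 406 = ((1/16)*100)/84 + 406 = (1/84)*(25/4) + 406 = 25/336 + 406 = 136441/336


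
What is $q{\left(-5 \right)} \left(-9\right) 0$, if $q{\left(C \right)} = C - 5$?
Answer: $0$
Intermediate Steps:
$q{\left(C \right)} = -5 + C$
$q{\left(-5 \right)} \left(-9\right) 0 = \left(-5 - 5\right) \left(-9\right) 0 = \left(-10\right) \left(-9\right) 0 = 90 \cdot 0 = 0$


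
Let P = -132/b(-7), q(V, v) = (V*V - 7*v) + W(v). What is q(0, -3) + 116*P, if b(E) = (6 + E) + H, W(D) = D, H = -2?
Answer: 5122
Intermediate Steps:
b(E) = 4 + E (b(E) = (6 + E) - 2 = 4 + E)
q(V, v) = V**2 - 6*v (q(V, v) = (V*V - 7*v) + v = (V**2 - 7*v) + v = V**2 - 6*v)
P = 44 (P = -132/(4 - 7) = -132/(-3) = -132*(-1/3) = 44)
q(0, -3) + 116*P = (0**2 - 6*(-3)) + 116*44 = (0 + 18) + 5104 = 18 + 5104 = 5122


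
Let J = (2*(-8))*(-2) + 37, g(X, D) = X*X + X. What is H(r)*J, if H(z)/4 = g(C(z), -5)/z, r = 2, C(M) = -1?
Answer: 0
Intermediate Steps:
g(X, D) = X + X² (g(X, D) = X² + X = X + X²)
J = 69 (J = -16*(-2) + 37 = 32 + 37 = 69)
H(z) = 0 (H(z) = 4*((-(1 - 1))/z) = 4*((-1*0)/z) = 4*(0/z) = 4*0 = 0)
H(r)*J = 0*69 = 0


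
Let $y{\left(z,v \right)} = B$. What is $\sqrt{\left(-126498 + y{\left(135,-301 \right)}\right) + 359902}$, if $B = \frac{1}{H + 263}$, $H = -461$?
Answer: $\frac{\sqrt{1016707802}}{66} \approx 483.12$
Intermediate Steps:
$B = - \frac{1}{198}$ ($B = \frac{1}{-461 + 263} = \frac{1}{-198} = - \frac{1}{198} \approx -0.0050505$)
$y{\left(z,v \right)} = - \frac{1}{198}$
$\sqrt{\left(-126498 + y{\left(135,-301 \right)}\right) + 359902} = \sqrt{\left(-126498 - \frac{1}{198}\right) + 359902} = \sqrt{- \frac{25046605}{198} + 359902} = \sqrt{\frac{46213991}{198}} = \frac{\sqrt{1016707802}}{66}$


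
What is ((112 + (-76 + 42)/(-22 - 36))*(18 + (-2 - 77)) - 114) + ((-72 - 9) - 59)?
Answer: -206531/29 ≈ -7121.8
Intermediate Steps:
((112 + (-76 + 42)/(-22 - 36))*(18 + (-2 - 77)) - 114) + ((-72 - 9) - 59) = ((112 - 34/(-58))*(18 - 79) - 114) + (-81 - 59) = ((112 - 34*(-1/58))*(-61) - 114) - 140 = ((112 + 17/29)*(-61) - 114) - 140 = ((3265/29)*(-61) - 114) - 140 = (-199165/29 - 114) - 140 = -202471/29 - 140 = -206531/29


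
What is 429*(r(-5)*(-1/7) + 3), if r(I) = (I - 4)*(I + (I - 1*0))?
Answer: -29601/7 ≈ -4228.7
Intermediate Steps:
r(I) = 2*I*(-4 + I) (r(I) = (-4 + I)*(I + (I + 0)) = (-4 + I)*(I + I) = (-4 + I)*(2*I) = 2*I*(-4 + I))
429*(r(-5)*(-1/7) + 3) = 429*((2*(-5)*(-4 - 5))*(-1/7) + 3) = 429*((2*(-5)*(-9))*(-1*1/7) + 3) = 429*(90*(-1/7) + 3) = 429*(-90/7 + 3) = 429*(-69/7) = -29601/7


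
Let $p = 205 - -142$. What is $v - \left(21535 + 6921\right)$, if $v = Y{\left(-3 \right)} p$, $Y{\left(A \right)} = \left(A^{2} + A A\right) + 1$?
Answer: $-21863$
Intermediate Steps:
$p = 347$ ($p = 205 + 142 = 347$)
$Y{\left(A \right)} = 1 + 2 A^{2}$ ($Y{\left(A \right)} = \left(A^{2} + A^{2}\right) + 1 = 2 A^{2} + 1 = 1 + 2 A^{2}$)
$v = 6593$ ($v = \left(1 + 2 \left(-3\right)^{2}\right) 347 = \left(1 + 2 \cdot 9\right) 347 = \left(1 + 18\right) 347 = 19 \cdot 347 = 6593$)
$v - \left(21535 + 6921\right) = 6593 - \left(21535 + 6921\right) = 6593 - 28456 = -21863$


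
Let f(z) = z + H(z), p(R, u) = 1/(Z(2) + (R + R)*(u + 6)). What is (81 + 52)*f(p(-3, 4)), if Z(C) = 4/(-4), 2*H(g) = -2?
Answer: -8246/61 ≈ -135.18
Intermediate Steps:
H(g) = -1 (H(g) = (½)*(-2) = -1)
Z(C) = -1 (Z(C) = 4*(-¼) = -1)
p(R, u) = 1/(-1 + 2*R*(6 + u)) (p(R, u) = 1/(-1 + (R + R)*(u + 6)) = 1/(-1 + (2*R)*(6 + u)) = 1/(-1 + 2*R*(6 + u)))
f(z) = -1 + z (f(z) = z - 1 = -1 + z)
(81 + 52)*f(p(-3, 4)) = (81 + 52)*(-1 + 1/(-1 + 12*(-3) + 2*(-3)*4)) = 133*(-1 + 1/(-1 - 36 - 24)) = 133*(-1 + 1/(-61)) = 133*(-1 - 1/61) = 133*(-62/61) = -8246/61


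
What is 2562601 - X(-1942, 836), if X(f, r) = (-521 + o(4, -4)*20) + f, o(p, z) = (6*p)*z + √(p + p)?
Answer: 2566984 - 40*√2 ≈ 2.5669e+6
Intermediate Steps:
o(p, z) = √2*√p + 6*p*z (o(p, z) = 6*p*z + √(2*p) = 6*p*z + √2*√p = √2*√p + 6*p*z)
X(f, r) = -2441 + f + 40*√2 (X(f, r) = (-521 + (√2*√4 + 6*4*(-4))*20) + f = (-521 + (√2*2 - 96)*20) + f = (-521 + (2*√2 - 96)*20) + f = (-521 + (-96 + 2*√2)*20) + f = (-521 + (-1920 + 40*√2)) + f = (-2441 + 40*√2) + f = -2441 + f + 40*√2)
2562601 - X(-1942, 836) = 2562601 - (-2441 - 1942 + 40*√2) = 2562601 - (-4383 + 40*√2) = 2562601 + (4383 - 40*√2) = 2566984 - 40*√2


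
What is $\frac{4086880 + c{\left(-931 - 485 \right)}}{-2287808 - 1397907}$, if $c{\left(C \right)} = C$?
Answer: $- \frac{4085464}{3685715} \approx -1.1085$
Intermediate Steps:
$\frac{4086880 + c{\left(-931 - 485 \right)}}{-2287808 - 1397907} = \frac{4086880 - 1416}{-2287808 - 1397907} = \frac{4086880 - 1416}{-3685715} = 4085464 \left(- \frac{1}{3685715}\right) = - \frac{4085464}{3685715}$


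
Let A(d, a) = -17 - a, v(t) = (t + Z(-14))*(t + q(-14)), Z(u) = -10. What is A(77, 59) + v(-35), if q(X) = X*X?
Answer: -7321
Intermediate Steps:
q(X) = X²
v(t) = (-10 + t)*(196 + t) (v(t) = (t - 10)*(t + (-14)²) = (-10 + t)*(t + 196) = (-10 + t)*(196 + t))
A(77, 59) + v(-35) = (-17 - 1*59) + (-1960 + (-35)² + 186*(-35)) = (-17 - 59) + (-1960 + 1225 - 6510) = -76 - 7245 = -7321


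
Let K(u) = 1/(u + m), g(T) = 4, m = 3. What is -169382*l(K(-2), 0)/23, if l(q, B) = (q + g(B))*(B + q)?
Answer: -846910/23 ≈ -36822.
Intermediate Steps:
K(u) = 1/(3 + u) (K(u) = 1/(u + 3) = 1/(3 + u))
l(q, B) = (4 + q)*(B + q) (l(q, B) = (q + 4)*(B + q) = (4 + q)*(B + q))
-169382*l(K(-2), 0)/23 = -169382*((1/(3 - 2))² + 4*0 + 4/(3 - 2) + 0/(3 - 2))/23 = -169382*((1/1)² + 0 + 4/1 + 0/1)/23 = -169382*(1² + 0 + 4*1 + 0*1)/23 = -169382*(1 + 0 + 4 + 0)/23 = -846910/23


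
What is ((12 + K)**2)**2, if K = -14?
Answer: 16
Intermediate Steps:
((12 + K)**2)**2 = ((12 - 14)**2)**2 = ((-2)**2)**2 = 4**2 = 16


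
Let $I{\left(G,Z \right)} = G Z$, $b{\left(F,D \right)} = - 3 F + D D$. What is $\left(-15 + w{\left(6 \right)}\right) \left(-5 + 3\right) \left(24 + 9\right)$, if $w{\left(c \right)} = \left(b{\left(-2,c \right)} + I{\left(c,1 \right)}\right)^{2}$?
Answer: $-151074$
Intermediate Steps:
$b{\left(F,D \right)} = D^{2} - 3 F$ ($b{\left(F,D \right)} = - 3 F + D^{2} = D^{2} - 3 F$)
$w{\left(c \right)} = \left(6 + c + c^{2}\right)^{2}$ ($w{\left(c \right)} = \left(\left(c^{2} - -6\right) + c 1\right)^{2} = \left(\left(c^{2} + 6\right) + c\right)^{2} = \left(\left(6 + c^{2}\right) + c\right)^{2} = \left(6 + c + c^{2}\right)^{2}$)
$\left(-15 + w{\left(6 \right)}\right) \left(-5 + 3\right) \left(24 + 9\right) = \left(-15 + \left(6 + 6 + 6^{2}\right)^{2}\right) \left(-5 + 3\right) \left(24 + 9\right) = \left(-15 + \left(6 + 6 + 36\right)^{2}\right) \left(\left(-2\right) 33\right) = \left(-15 + 48^{2}\right) \left(-66\right) = \left(-15 + 2304\right) \left(-66\right) = 2289 \left(-66\right) = -151074$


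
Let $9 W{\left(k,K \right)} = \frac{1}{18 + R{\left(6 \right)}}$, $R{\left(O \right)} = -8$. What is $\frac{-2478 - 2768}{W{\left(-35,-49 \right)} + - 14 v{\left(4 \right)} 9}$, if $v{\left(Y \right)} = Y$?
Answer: $\frac{472140}{45359} \approx 10.409$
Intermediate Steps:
$W{\left(k,K \right)} = \frac{1}{90}$ ($W{\left(k,K \right)} = \frac{1}{9 \left(18 - 8\right)} = \frac{1}{9 \cdot 10} = \frac{1}{9} \cdot \frac{1}{10} = \frac{1}{90}$)
$\frac{-2478 - 2768}{W{\left(-35,-49 \right)} + - 14 v{\left(4 \right)} 9} = \frac{-2478 - 2768}{\frac{1}{90} + \left(-14\right) 4 \cdot 9} = - \frac{5246}{\frac{1}{90} - 504} = - \frac{5246}{- \frac{45359}{90}} = \left(-5246\right) \left(- \frac{90}{45359}\right) = \frac{472140}{45359}$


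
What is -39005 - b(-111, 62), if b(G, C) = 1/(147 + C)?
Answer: -8152046/209 ≈ -39005.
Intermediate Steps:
-39005 - b(-111, 62) = -39005 - 1/(147 + 62) = -39005 - 1/209 = -8152046/209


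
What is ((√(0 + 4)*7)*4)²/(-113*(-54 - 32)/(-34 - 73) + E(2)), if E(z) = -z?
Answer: -83888/2483 ≈ -33.785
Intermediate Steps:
((√(0 + 4)*7)*4)²/(-113*(-54 - 32)/(-34 - 73) + E(2)) = ((√(0 + 4)*7)*4)²/(-113*(-54 - 32)/(-34 - 73) - 1*2) = ((√4*7)*4)²/(-(-9718)/(-107) - 2) = ((2*7)*4)²/(-(-9718)*(-1)/107 - 2) = (14*4)²/(-113*86/107 - 2) = 56²/(-9718/107 - 2) = 3136/(-9932/107) = 3136*(-107/9932) = -83888/2483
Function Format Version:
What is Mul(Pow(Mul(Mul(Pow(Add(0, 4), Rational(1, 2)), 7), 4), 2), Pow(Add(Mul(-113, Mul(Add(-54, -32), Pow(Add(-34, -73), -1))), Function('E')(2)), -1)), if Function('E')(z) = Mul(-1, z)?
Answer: Rational(-83888, 2483) ≈ -33.785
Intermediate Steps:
Mul(Pow(Mul(Mul(Pow(Add(0, 4), Rational(1, 2)), 7), 4), 2), Pow(Add(Mul(-113, Mul(Add(-54, -32), Pow(Add(-34, -73), -1))), Function('E')(2)), -1)) = Mul(Pow(Mul(Mul(Pow(Add(0, 4), Rational(1, 2)), 7), 4), 2), Pow(Add(Mul(-113, Mul(Add(-54, -32), Pow(Add(-34, -73), -1))), Mul(-1, 2)), -1)) = Mul(Pow(Mul(Mul(Pow(4, Rational(1, 2)), 7), 4), 2), Pow(Add(Mul(-113, Mul(-86, Pow(-107, -1))), -2), -1)) = Mul(Pow(Mul(Mul(2, 7), 4), 2), Pow(Add(Mul(-113, Mul(-86, Rational(-1, 107))), -2), -1)) = Mul(Pow(Mul(14, 4), 2), Pow(Add(Mul(-113, Rational(86, 107)), -2), -1)) = Mul(Pow(56, 2), Pow(Add(Rational(-9718, 107), -2), -1)) = Mul(3136, Pow(Rational(-9932, 107), -1)) = Mul(3136, Rational(-107, 9932)) = Rational(-83888, 2483)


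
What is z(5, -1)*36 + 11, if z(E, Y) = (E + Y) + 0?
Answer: 155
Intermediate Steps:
z(E, Y) = E + Y
z(5, -1)*36 + 11 = (5 - 1)*36 + 11 = 4*36 + 11 = 144 + 11 = 155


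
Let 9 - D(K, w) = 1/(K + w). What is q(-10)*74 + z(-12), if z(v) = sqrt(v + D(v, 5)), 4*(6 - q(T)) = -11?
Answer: 1295/2 + 2*I*sqrt(35)/7 ≈ 647.5 + 1.6903*I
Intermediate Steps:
D(K, w) = 9 - 1/(K + w)
q(T) = 35/4 (q(T) = 6 - 1/4*(-11) = 6 + 11/4 = 35/4)
z(v) = sqrt(v + (44 + 9*v)/(5 + v)) (z(v) = sqrt(v + (-1 + 9*v + 9*5)/(v + 5)) = sqrt(v + (-1 + 9*v + 45)/(5 + v)) = sqrt(v + (44 + 9*v)/(5 + v)))
q(-10)*74 + z(-12) = (35/4)*74 + sqrt((44 + (-12)**2 + 14*(-12))/(5 - 12)) = 1295/2 + sqrt((44 + 144 - 168)/(-7)) = 1295/2 + sqrt(-1/7*20) = 1295/2 + sqrt(-20/7) = 1295/2 + 2*I*sqrt(35)/7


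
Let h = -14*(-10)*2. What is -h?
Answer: -280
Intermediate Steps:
h = 280 (h = 140*2 = 280)
-h = -1*280 = -280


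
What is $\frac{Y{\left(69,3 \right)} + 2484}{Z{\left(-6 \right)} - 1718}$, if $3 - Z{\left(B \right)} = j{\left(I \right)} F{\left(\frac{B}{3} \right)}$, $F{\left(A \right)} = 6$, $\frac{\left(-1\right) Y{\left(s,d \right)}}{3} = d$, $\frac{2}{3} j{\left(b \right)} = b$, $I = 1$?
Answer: $- \frac{2475}{1724} \approx -1.4356$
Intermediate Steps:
$j{\left(b \right)} = \frac{3 b}{2}$
$Y{\left(s,d \right)} = - 3 d$
$Z{\left(B \right)} = -6$ ($Z{\left(B \right)} = 3 - \frac{3}{2} \cdot 1 \cdot 6 = 3 - \frac{3}{2} \cdot 6 = 3 - 9 = -6$)
$\frac{Y{\left(69,3 \right)} + 2484}{Z{\left(-6 \right)} - 1718} = \frac{\left(-3\right) 3 + 2484}{-6 - 1718} = \frac{-9 + 2484}{-1724} = 2475 \left(- \frac{1}{1724}\right) = - \frac{2475}{1724}$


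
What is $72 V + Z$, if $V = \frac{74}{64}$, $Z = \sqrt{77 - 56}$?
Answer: $\frac{333}{4} + \sqrt{21} \approx 87.833$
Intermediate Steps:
$Z = \sqrt{21}$ ($Z = \sqrt{77 - 56} = \sqrt{21} \approx 4.5826$)
$V = \frac{37}{32}$ ($V = 74 \cdot \frac{1}{64} = \frac{37}{32} \approx 1.1563$)
$72 V + Z = 72 \cdot \frac{37}{32} + \sqrt{21} = \frac{333}{4} + \sqrt{21}$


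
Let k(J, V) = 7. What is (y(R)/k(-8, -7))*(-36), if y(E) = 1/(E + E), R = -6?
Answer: 3/7 ≈ 0.42857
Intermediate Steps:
y(E) = 1/(2*E)
(y(R)/k(-8, -7))*(-36) = (((½)/(-6))/7)*(-36) = (((½)*(-⅙))*(⅐))*(-36) = -1/12*⅐*(-36) = -1/84*(-36) = 3/7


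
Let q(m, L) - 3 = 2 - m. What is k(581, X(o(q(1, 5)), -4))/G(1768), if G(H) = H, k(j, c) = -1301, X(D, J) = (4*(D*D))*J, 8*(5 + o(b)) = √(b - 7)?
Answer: -1301/1768 ≈ -0.73586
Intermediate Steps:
q(m, L) = 5 - m (q(m, L) = 3 + (2 - m) = 5 - m)
o(b) = -5 + √(-7 + b)/8 (o(b) = -5 + √(b - 7)/8 = -5 + √(-7 + b)/8)
X(D, J) = 4*J*D² (X(D, J) = (4*D²)*J = 4*J*D²)
k(581, X(o(q(1, 5)), -4))/G(1768) = -1301/1768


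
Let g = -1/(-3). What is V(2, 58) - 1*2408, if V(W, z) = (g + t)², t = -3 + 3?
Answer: -21671/9 ≈ -2407.9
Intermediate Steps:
t = 0
g = ⅓ (g = -1*(-⅓) = ⅓ ≈ 0.33333)
V(W, z) = ⅑ (V(W, z) = (⅓ + 0)² = (⅓)² = ⅑)
V(2, 58) - 1*2408 = ⅑ - 1*2408 = ⅑ - 2408 = -21671/9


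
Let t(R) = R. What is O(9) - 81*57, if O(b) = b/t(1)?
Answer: -4608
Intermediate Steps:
O(b) = b (O(b) = b/1 = b*1 = b)
O(9) - 81*57 = 9 - 81*57 = 9 - 4617 = -4608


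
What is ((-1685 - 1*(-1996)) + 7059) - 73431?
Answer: -66061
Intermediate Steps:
((-1685 - 1*(-1996)) + 7059) - 73431 = ((-1685 + 1996) + 7059) - 73431 = (311 + 7059) - 73431 = 7370 - 73431 = -66061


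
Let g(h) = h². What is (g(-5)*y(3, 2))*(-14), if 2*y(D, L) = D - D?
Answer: 0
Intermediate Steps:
y(D, L) = 0 (y(D, L) = (D - D)/2 = (½)*0 = 0)
(g(-5)*y(3, 2))*(-14) = ((-5)²*0)*(-14) = (25*0)*(-14) = 0*(-14) = 0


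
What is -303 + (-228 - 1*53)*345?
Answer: -97248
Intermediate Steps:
-303 + (-228 - 1*53)*345 = -303 + (-228 - 53)*345 = -303 - 281*345 = -303 - 96945 = -97248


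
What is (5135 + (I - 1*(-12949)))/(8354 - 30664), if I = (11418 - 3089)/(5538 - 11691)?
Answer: -4837501/5968410 ≈ -0.81052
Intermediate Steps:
I = -8329/6153 (I = 8329/(-6153) = 8329*(-1/6153) = -8329/6153 ≈ -1.3536)
(5135 + (I - 1*(-12949)))/(8354 - 30664) = (5135 + (-8329/6153 - 1*(-12949)))/(8354 - 30664) = (5135 + (-8329/6153 + 12949))/(-22310) = (5135 + 79666868/6153)*(-1/22310) = (111262523/6153)*(-1/22310) = -4837501/5968410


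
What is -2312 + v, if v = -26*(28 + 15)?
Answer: -3430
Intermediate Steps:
v = -1118 (v = -26*43 = -1118)
-2312 + v = -2312 - 1118 = -3430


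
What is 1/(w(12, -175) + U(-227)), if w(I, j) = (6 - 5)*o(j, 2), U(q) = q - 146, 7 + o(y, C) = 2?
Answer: -1/378 ≈ -0.0026455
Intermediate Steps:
o(y, C) = -5 (o(y, C) = -7 + 2 = -5)
U(q) = -146 + q
w(I, j) = -5 (w(I, j) = (6 - 5)*(-5) = 1*(-5) = -5)
1/(w(12, -175) + U(-227)) = 1/(-5 + (-146 - 227)) = 1/(-5 - 373) = 1/(-378) = -1/378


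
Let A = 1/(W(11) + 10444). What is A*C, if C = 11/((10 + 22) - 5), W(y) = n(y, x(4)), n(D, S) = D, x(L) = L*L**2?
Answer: 11/282285 ≈ 3.8968e-5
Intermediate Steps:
x(L) = L**3
W(y) = y
C = 11/27 (C = 11/(32 - 5) = 11/27 ≈ 0.40741)
A = 1/10455 (A = 1/(11 + 10444) = 1/10455 ≈ 9.5648e-5)
A*C = (1/10455)*(11/27) = 11/282285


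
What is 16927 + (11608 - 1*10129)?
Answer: 18406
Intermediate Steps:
16927 + (11608 - 1*10129) = 16927 + (11608 - 10129) = 16927 + 1479 = 18406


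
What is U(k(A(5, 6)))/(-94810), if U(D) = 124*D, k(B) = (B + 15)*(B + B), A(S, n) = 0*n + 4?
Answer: -496/2495 ≈ -0.19880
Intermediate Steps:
A(S, n) = 4 (A(S, n) = 0 + 4 = 4)
k(B) = 2*B*(15 + B) (k(B) = (15 + B)*(2*B) = 2*B*(15 + B))
U(k(A(5, 6)))/(-94810) = (124*(2*4*(15 + 4)))/(-94810) = (124*(2*4*19))*(-1/94810) = (124*152)*(-1/94810) = 18848*(-1/94810) = -496/2495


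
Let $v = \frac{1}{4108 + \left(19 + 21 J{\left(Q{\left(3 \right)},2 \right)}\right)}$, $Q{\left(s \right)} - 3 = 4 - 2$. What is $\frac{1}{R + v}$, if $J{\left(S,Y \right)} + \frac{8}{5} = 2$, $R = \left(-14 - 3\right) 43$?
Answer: $- \frac{20677}{15114882} \approx -0.001368$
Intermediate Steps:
$R = -731$ ($R = \left(-17\right) 43 = -731$)
$Q{\left(s \right)} = 5$ ($Q{\left(s \right)} = 3 + \left(4 - 2\right) = 3 + 2 = 5$)
$J{\left(S,Y \right)} = \frac{2}{5}$ ($J{\left(S,Y \right)} = - \frac{8}{5} + 2 = \frac{2}{5}$)
$v = \frac{5}{20677}$ ($v = \frac{1}{4108 + \left(19 + 21 \cdot \frac{2}{5}\right)} = \frac{1}{4108 + \left(19 + \frac{42}{5}\right)} = \frac{1}{4108 + \frac{137}{5}} = \frac{1}{\frac{20677}{5}} = \frac{5}{20677} \approx 0.00024181$)
$\frac{1}{R + v} = \frac{1}{-731 + \frac{5}{20677}} = \frac{1}{- \frac{15114882}{20677}} = - \frac{20677}{15114882}$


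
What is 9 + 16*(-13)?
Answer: -199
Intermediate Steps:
9 + 16*(-13) = 9 - 208 = -199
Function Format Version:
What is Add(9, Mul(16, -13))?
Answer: -199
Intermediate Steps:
Add(9, Mul(16, -13)) = Add(9, -208) = -199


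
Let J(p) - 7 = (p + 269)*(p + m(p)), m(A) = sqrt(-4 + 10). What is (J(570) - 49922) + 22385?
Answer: 450700 + 839*sqrt(6) ≈ 4.5276e+5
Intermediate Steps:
m(A) = sqrt(6)
J(p) = 7 + (269 + p)*(p + sqrt(6)) (J(p) = 7 + (p + 269)*(p + sqrt(6)) = 7 + (269 + p)*(p + sqrt(6)))
(J(570) - 49922) + 22385 = ((7 + 570**2 + 269*570 + 269*sqrt(6) + 570*sqrt(6)) - 49922) + 22385 = ((7 + 324900 + 153330 + 269*sqrt(6) + 570*sqrt(6)) - 49922) + 22385 = ((478237 + 839*sqrt(6)) - 49922) + 22385 = (428315 + 839*sqrt(6)) + 22385 = 450700 + 839*sqrt(6)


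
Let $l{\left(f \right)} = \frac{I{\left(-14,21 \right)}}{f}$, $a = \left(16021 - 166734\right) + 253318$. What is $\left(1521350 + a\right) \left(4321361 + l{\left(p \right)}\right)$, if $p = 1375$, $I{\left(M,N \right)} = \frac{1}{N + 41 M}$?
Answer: $\frac{1067216089203641834}{152075} \approx 7.0177 \cdot 10^{12}$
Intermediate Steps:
$a = 102605$ ($a = -150713 + 253318 = 102605$)
$l{\left(f \right)} = - \frac{1}{553 f}$ ($l{\left(f \right)} = \frac{1}{\left(21 + 41 \left(-14\right)\right) f} = \frac{1}{\left(21 - 574\right) f} = \frac{1}{\left(-553\right) f} = - \frac{1}{553 f}$)
$\left(1521350 + a\right) \left(4321361 + l{\left(p \right)}\right) = \left(1521350 + 102605\right) \left(4321361 - \frac{1}{553 \cdot 1375}\right) = 1623955 \left(4321361 - \frac{1}{760375}\right) = 1623955 \cdot \frac{3285854870374}{760375} = \frac{1067216089203641834}{152075}$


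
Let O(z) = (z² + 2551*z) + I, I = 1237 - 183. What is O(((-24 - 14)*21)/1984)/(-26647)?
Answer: -27656449/26222353408 ≈ -0.0010547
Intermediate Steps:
I = 1054
O(z) = 1054 + z² + 2551*z (O(z) = (z² + 2551*z) + 1054 = 1054 + z² + 2551*z)
O(((-24 - 14)*21)/1984)/(-26647) = (1054 + (((-24 - 14)*21)/1984)² + 2551*(((-24 - 14)*21)/1984))/(-26647) = (1054 + (-38*21*(1/1984))² + 2551*(-38*21*(1/1984)))*(-1/26647) = (1054 + (-798*1/1984)² + 2551*(-798*1/1984))*(-1/26647) = (1054 + (-399/992)² + 2551*(-399/992))*(-1/26647) = (1054 + 159201/984064 - 1017849/992)*(-1/26647) = (27656449/984064)*(-1/26647) = -27656449/26222353408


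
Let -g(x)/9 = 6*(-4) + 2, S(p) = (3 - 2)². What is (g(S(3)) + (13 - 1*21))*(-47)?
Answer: -8930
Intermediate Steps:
S(p) = 1 (S(p) = 1² = 1)
g(x) = 198 (g(x) = -9*(6*(-4) + 2) = -9*(-24 + 2) = -9*(-22) = 198)
(g(S(3)) + (13 - 1*21))*(-47) = (198 + (13 - 1*21))*(-47) = (198 + (13 - 21))*(-47) = (198 - 8)*(-47) = 190*(-47) = -8930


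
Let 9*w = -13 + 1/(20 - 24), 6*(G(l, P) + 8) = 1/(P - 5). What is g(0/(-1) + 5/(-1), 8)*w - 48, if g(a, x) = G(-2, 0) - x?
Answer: -26347/1080 ≈ -24.395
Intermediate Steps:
G(l, P) = -8 + 1/(6*(-5 + P)) (G(l, P) = -8 + 1/(6*(P - 5)) = -8 + 1/(6*(-5 + P)))
w = -53/36 (w = (-13 + 1/(20 - 24))/9 = (-13 + 1/(-4))/9 = (-13 - 1/4)/9 = (1/9)*(-53/4) = -53/36 ≈ -1.4722)
g(a, x) = -241/30 - x (g(a, x) = (241 - 48*0)/(6*(-5 + 0)) - x = (1/6)*(241 + 0)/(-5) - x = (1/6)*(-1/5)*241 - x = -241/30 - x)
g(0/(-1) + 5/(-1), 8)*w - 48 = (-241/30 - 1*8)*(-53/36) - 48 = (-241/30 - 8)*(-53/36) - 48 = -481/30*(-53/36) - 48 = 25493/1080 - 48 = -26347/1080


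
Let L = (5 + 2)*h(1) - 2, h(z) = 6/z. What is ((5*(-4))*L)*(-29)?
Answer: 23200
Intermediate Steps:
L = 40 (L = (5 + 2)*(6/1) - 2 = 7*(6*1) - 2 = 7*6 - 2 = 42 - 2 = 40)
((5*(-4))*L)*(-29) = ((5*(-4))*40)*(-29) = -20*40*(-29) = -800*(-29) = 23200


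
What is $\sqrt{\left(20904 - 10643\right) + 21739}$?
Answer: $80 \sqrt{5} \approx 178.89$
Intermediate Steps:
$\sqrt{\left(20904 - 10643\right) + 21739} = \sqrt{10261 + 21739} = \sqrt{32000} = 80 \sqrt{5}$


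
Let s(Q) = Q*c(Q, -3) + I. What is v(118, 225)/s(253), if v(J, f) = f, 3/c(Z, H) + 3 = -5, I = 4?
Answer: -1800/727 ≈ -2.4759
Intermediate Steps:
c(Z, H) = -3/8 (c(Z, H) = 3/(-3 - 5) = 3/(-8) = 3*(-⅛) = -3/8)
s(Q) = 4 - 3*Q/8 (s(Q) = Q*(-3/8) + 4 = -3*Q/8 + 4 = 4 - 3*Q/8)
v(118, 225)/s(253) = 225/(4 - 3/8*253) = 225/(4 - 759/8) = 225/(-727/8) = 225*(-8/727) = -1800/727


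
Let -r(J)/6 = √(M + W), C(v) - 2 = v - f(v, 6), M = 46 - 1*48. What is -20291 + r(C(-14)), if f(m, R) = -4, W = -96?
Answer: -20291 - 42*I*√2 ≈ -20291.0 - 59.397*I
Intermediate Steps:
M = -2 (M = 46 - 48 = -2)
C(v) = 6 + v (C(v) = 2 + (v - 1*(-4)) = 2 + (v + 4) = 2 + (4 + v) = 6 + v)
r(J) = -42*I*√2 (r(J) = -6*√(-2 - 96) = -42*I*√2)
-20291 + r(C(-14)) = -20291 - 42*I*√2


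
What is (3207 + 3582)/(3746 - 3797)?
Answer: -2263/17 ≈ -133.12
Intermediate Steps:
(3207 + 3582)/(3746 - 3797) = 6789/(-51) = 6789*(-1/51) = -2263/17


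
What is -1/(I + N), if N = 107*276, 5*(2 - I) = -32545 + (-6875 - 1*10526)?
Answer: -5/197616 ≈ -2.5302e-5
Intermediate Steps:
I = 49956/5 (I = 2 - (-32545 + (-6875 - 1*10526))/5 = 2 - (-32545 + (-6875 - 10526))/5 = 2 - (-32545 - 17401)/5 = 2 - ⅕*(-49946) = 2 + 49946/5 = 49956/5 ≈ 9991.2)
N = 29532
-1/(I + N) = -1/(49956/5 + 29532) = -1/197616/5 = -1*5/197616 = -5/197616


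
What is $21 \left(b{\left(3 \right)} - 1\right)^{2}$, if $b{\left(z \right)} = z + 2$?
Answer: $336$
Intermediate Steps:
$b{\left(z \right)} = 2 + z$
$21 \left(b{\left(3 \right)} - 1\right)^{2} = 21 \left(\left(2 + 3\right) - 1\right)^{2} = 21 \left(5 - 1\right)^{2} = 21 \cdot 4^{2} = 21 \cdot 16 = 336$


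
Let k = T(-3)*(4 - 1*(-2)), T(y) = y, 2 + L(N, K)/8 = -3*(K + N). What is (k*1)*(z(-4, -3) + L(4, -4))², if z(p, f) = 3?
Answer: -3042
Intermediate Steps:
L(N, K) = -16 - 24*K - 24*N (L(N, K) = -16 + 8*(-3*(K + N)) = -16 + 8*(-3*K - 3*N) = -16 + (-24*K - 24*N) = -16 - 24*K - 24*N)
k = -18 (k = -3*(4 - 1*(-2)) = -3*(4 + 2) = -3*6 = -18)
(k*1)*(z(-4, -3) + L(4, -4))² = (-18*1)*(3 + (-16 - 24*(-4) - 24*4))² = -18*(3 + (-16 + 96 - 96))² = -18*(3 - 16)² = -18*(-13)² = -18*169 = -3042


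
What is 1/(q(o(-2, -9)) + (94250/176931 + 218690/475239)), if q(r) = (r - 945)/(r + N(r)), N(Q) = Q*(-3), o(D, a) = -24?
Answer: -448450728048/8607849386389 ≈ -0.052098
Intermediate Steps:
N(Q) = -3*Q
q(r) = -(-945 + r)/(2*r) (q(r) = (r - 945)/(r - 3*r) = (-945 + r)/((-2*r)) = (-945 + r)*(-1/(2*r)) = -(-945 + r)/(2*r))
1/(q(o(-2, -9)) + (94250/176931 + 218690/475239)) = 1/((½)*(945 - 1*(-24))/(-24) + (94250/176931 + 218690/475239)) = 1/((½)*(-1/24)*(945 + 24) + (94250*(1/176931) + 218690*(1/475239))) = 1/((½)*(-1/24)*969 + (94250/176931 + 218690/475239)) = 1/(-323/16 + 27828105380/28028170503) = 1/(-8607849386389/448450728048) = -448450728048/8607849386389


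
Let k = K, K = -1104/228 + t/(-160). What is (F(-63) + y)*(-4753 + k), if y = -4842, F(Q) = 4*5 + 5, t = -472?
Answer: 8703639803/380 ≈ 2.2904e+7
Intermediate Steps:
F(Q) = 25 (F(Q) = 20 + 5 = 25)
K = -719/380 (K = -1104/228 - 472/(-160) = -1104*1/228 - 472*(-1/160) = -92/19 + 59/20 = -719/380 ≈ -1.8921)
k = -719/380 ≈ -1.8921
(F(-63) + y)*(-4753 + k) = (25 - 4842)*(-4753 - 719/380) = -4817*(-1806859/380) = 8703639803/380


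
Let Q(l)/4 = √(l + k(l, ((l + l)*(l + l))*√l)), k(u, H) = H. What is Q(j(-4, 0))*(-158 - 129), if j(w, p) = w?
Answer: -2296*√(-1 + 32*I) ≈ -9041.6 - 9328.6*I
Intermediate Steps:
Q(l) = 4*√(l + 4*l^(5/2)) (Q(l) = 4*√(l + ((l + l)*(l + l))*√l) = 4*√(l + ((2*l)*(2*l))*√l) = 4*√(l + (4*l²)*√l) = 4*√(l + 4*l^(5/2)))
Q(j(-4, 0))*(-158 - 129) = (4*√(-4 + 4*(-4)^(5/2)))*(-158 - 129) = (4*√(-4 + 4*(32*I)))*(-287) = (4*√(-4 + 128*I))*(-287) = -1148*√(-4 + 128*I)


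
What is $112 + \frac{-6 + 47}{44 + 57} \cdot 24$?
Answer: $\frac{12296}{101} \approx 121.74$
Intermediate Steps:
$112 + \frac{-6 + 47}{44 + 57} \cdot 24 = 112 + \frac{41}{101} \cdot 24 = 112 + \frac{984}{101} = \frac{12296}{101}$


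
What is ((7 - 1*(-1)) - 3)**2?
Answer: 25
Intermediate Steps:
((7 - 1*(-1)) - 3)**2 = ((7 + 1) - 3)**2 = (8 - 3)**2 = 5**2 = 25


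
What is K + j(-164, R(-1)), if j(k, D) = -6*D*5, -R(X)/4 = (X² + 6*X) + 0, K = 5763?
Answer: 5163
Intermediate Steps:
R(X) = -24*X - 4*X² (R(X) = -4*((X² + 6*X) + 0) = -4*(X² + 6*X) = -24*X - 4*X²)
j(k, D) = -30*D
K + j(-164, R(-1)) = 5763 - (-120)*(-1)*(6 - 1) = 5763 - (-120)*(-1)*5 = 5763 - 30*20 = 5763 - 600 = 5163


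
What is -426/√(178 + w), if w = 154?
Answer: -213*√83/83 ≈ -23.380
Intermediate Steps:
-426/√(178 + w) = -426/√(178 + 154) = -426*√83/166 = -213*√83/83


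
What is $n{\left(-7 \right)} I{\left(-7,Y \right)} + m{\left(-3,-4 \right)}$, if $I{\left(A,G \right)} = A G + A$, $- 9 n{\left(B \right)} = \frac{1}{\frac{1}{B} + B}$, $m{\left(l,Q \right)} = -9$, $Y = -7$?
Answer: $- \frac{626}{75} \approx -8.3467$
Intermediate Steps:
$n{\left(B \right)} = - \frac{1}{9 \left(B + \frac{1}{B}\right)}$ ($n{\left(B \right)} = - \frac{1}{9 \left(\frac{1}{B} + B\right)} = - \frac{1}{9 \left(B + \frac{1}{B}\right)}$)
$I{\left(A,G \right)} = A + A G$
$n{\left(-7 \right)} I{\left(-7,Y \right)} + m{\left(-3,-4 \right)} = \left(-1\right) \left(-7\right) \frac{1}{9 + 9 \left(-7\right)^{2}} \left(- 7 \left(1 - 7\right)\right) - 9 = \left(-1\right) \left(-7\right) \frac{1}{9 + 9 \cdot 49} \left(\left(-7\right) \left(-6\right)\right) - 9 = \left(-1\right) \left(-7\right) \frac{1}{9 + 441} \cdot 42 - 9 = \left(-1\right) \left(-7\right) \frac{1}{450} \cdot 42 - 9 = \frac{7}{450} \cdot 42 - 9 = \frac{49}{75} - 9 = - \frac{626}{75}$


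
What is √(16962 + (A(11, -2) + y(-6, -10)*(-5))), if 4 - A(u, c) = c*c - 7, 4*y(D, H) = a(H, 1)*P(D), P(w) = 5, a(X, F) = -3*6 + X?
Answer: 2*√4286 ≈ 130.94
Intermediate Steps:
a(X, F) = -18 + X
y(D, H) = -45/2 + 5*H/4 (y(D, H) = ((-18 + H)*5)/4 = (-90 + 5*H)/4 = -45/2 + 5*H/4)
A(u, c) = 11 - c² (A(u, c) = 4 - (c*c - 7) = 4 - (c² - 7) = 4 - (-7 + c²) = 4 + (7 - c²) = 11 - c²)
√(16962 + (A(11, -2) + y(-6, -10)*(-5))) = √(16962 + ((11 - 1*(-2)²) + (-45/2 + (5/4)*(-10))*(-5))) = √(16962 + ((11 - 1*4) + (-45/2 - 25/2)*(-5))) = √(16962 + ((11 - 4) - 35*(-5))) = √(16962 + (7 + 175)) = √(16962 + 182) = √17144 = 2*√4286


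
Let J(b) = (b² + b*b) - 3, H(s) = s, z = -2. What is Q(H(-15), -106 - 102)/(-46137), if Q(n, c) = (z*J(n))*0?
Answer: 0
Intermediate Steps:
J(b) = -3 + 2*b² (J(b) = (b² + b²) - 3 = 2*b² - 3 = -3 + 2*b²)
Q(n, c) = 0 (Q(n, c) = -2*(-3 + 2*n²)*0 = (6 - 4*n²)*0 = 0)
Q(H(-15), -106 - 102)/(-46137) = 0/(-46137) = 0*(-1/46137) = 0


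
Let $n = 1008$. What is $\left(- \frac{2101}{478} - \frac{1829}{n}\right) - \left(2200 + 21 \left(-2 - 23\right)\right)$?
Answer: $- \frac{405023635}{240912} \approx -1681.2$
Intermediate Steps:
$\left(- \frac{2101}{478} - \frac{1829}{n}\right) - \left(2200 + 21 \left(-2 - 23\right)\right) = \left(- \frac{2101}{478} - \frac{1829}{1008}\right) - \left(2200 + 21 \left(-2 - 23\right)\right) = \left(\left(-2101\right) \frac{1}{478} - \frac{1829}{1008}\right) - \left(2200 + 21 \left(-25\right)\right) = \left(- \frac{2101}{478} - \frac{1829}{1008}\right) - 1675 = - \frac{1496035}{240912} + \left(-2200 + 525\right) = - \frac{1496035}{240912} - 1675 = - \frac{405023635}{240912}$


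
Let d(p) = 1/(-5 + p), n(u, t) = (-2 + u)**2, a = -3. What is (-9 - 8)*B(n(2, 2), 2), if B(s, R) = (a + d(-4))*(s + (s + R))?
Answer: 952/9 ≈ 105.78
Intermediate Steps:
B(s, R) = -56*s/9 - 28*R/9 (B(s, R) = (-3 + 1/(-5 - 4))*(s + (s + R)) = (-3 + 1/(-9))*(s + (R + s)) = (-3 - 1/9)*(R + 2*s) = -28*(R + 2*s)/9 = -56*s/9 - 28*R/9)
(-9 - 8)*B(n(2, 2), 2) = (-9 - 8)*(-56*(-2 + 2)**2/9 - 28/9*2) = -17*(-56/9*0**2 - 56/9) = -17*(-56/9*0 - 56/9) = -17*(0 - 56/9) = -17*(-56/9) = 952/9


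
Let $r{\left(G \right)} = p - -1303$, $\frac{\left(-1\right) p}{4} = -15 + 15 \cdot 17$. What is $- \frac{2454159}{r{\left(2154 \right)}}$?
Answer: $- \frac{2454159}{343} \approx -7155.0$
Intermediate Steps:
$p = -960$ ($p = - 4 \left(-15 + 15 \cdot 17\right) = - 4 \left(-15 + 255\right) = \left(-4\right) 240 = -960$)
$r{\left(G \right)} = 343$ ($r{\left(G \right)} = -960 - -1303 = -960 + 1303 = 343$)
$- \frac{2454159}{r{\left(2154 \right)}} = - \frac{2454159}{343}$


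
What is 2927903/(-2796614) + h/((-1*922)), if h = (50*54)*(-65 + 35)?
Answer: 111913103717/1289239054 ≈ 86.806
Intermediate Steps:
h = -81000 (h = 2700*(-30) = -81000)
2927903/(-2796614) + h/((-1*922)) = 2927903/(-2796614) - 81000/((-1*922)) = 2927903*(-1/2796614) - 81000/(-922) = -2927903/2796614 - 81000*(-1/922) = -2927903/2796614 + 40500/461 = 111913103717/1289239054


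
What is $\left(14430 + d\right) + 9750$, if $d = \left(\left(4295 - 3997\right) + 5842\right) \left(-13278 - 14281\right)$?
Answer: $-169188080$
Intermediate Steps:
$d = -169212260$ ($d = \left(298 + 5842\right) \left(-27559\right) = 6140 \left(-27559\right) = -169212260$)
$\left(14430 + d\right) + 9750 = \left(14430 - 169212260\right) + 9750 = -169197830 + 9750 = -169188080$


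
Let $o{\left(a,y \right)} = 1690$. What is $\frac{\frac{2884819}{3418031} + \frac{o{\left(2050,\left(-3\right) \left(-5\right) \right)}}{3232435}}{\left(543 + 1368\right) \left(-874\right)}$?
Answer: $- \frac{622051091777}{1230230977449969586} \approx -5.0564 \cdot 10^{-7}$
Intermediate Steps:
$\frac{\frac{2884819}{3418031} + \frac{o{\left(2050,\left(-3\right) \left(-5\right) \right)}}{3232435}}{\left(543 + 1368\right) \left(-874\right)} = \frac{\frac{2884819}{3418031} + \frac{1690}{3232435}}{\left(543 + 1368\right) \left(-874\right)} = \frac{2884819 \cdot \frac{1}{3418031} + 1690 \cdot \frac{1}{3232435}}{1911 \left(-874\right)} = \frac{\frac{2884819}{3418031} + \frac{338}{646487}}{-1670214} = \frac{1866153275331}{2209712607097} \left(- \frac{1}{1670214}\right) = - \frac{622051091777}{1230230977449969586}$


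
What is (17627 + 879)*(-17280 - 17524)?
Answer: -644082824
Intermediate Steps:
(17627 + 879)*(-17280 - 17524) = 18506*(-34804) = -644082824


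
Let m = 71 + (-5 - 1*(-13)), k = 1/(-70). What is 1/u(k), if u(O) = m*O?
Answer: -70/79 ≈ -0.88608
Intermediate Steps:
k = -1/70 ≈ -0.014286
m = 79 (m = 71 + (-5 + 13) = 71 + 8 = 79)
u(O) = 79*O
1/u(k) = 1/(79*(-1/70)) = 1/(-79/70) = -70/79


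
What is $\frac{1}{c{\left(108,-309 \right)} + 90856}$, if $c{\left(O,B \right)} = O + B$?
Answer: $\frac{1}{90655} \approx 1.1031 \cdot 10^{-5}$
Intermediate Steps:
$c{\left(O,B \right)} = B + O$
$\frac{1}{c{\left(108,-309 \right)} + 90856} = \frac{1}{\left(-309 + 108\right) + 90856} = \frac{1}{-201 + 90856} = \frac{1}{90655}$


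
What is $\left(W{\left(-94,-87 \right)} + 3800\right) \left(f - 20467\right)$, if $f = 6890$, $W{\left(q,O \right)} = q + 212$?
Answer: $-53194686$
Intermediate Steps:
$W{\left(q,O \right)} = 212 + q$
$\left(W{\left(-94,-87 \right)} + 3800\right) \left(f - 20467\right) = \left(\left(212 - 94\right) + 3800\right) \left(6890 - 20467\right) = \left(118 + 3800\right) \left(-13577\right) = 3918 \left(-13577\right) = -53194686$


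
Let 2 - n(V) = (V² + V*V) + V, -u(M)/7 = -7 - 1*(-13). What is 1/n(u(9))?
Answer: -1/3484 ≈ -0.00028703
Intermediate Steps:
u(M) = -42 (u(M) = -7*(-7 - 1*(-13)) = -7*(-7 + 13) = -7*6 = -42)
n(V) = 2 - V - 2*V² (n(V) = 2 - ((V² + V*V) + V) = 2 - ((V² + V²) + V) = 2 - (2*V² + V) = 2 - (V + 2*V²) = 2 + (-V - 2*V²) = 2 - V - 2*V²)
1/n(u(9)) = 1/(2 - 1*(-42) - 2*(-42)²) = 1/(2 + 42 - 2*1764) = 1/(2 + 42 - 3528) = 1/(-3484) = -1/3484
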